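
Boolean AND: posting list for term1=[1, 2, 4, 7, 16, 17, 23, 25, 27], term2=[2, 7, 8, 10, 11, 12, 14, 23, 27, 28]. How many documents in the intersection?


Boolean AND: find intersection of posting lists
term1 docs: [1, 2, 4, 7, 16, 17, 23, 25, 27]
term2 docs: [2, 7, 8, 10, 11, 12, 14, 23, 27, 28]
Intersection: [2, 7, 23, 27]
|intersection| = 4

4


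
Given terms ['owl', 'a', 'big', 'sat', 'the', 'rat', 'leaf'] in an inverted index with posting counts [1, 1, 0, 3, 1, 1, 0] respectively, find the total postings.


Summing posting list sizes:
'owl': 1 postings
'a': 1 postings
'big': 0 postings
'sat': 3 postings
'the': 1 postings
'rat': 1 postings
'leaf': 0 postings
Total = 1 + 1 + 0 + 3 + 1 + 1 + 0 = 7

7


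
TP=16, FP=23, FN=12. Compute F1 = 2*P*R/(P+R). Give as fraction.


F1 = 2 * P * R / (P + R)
P = TP/(TP+FP) = 16/39 = 16/39
R = TP/(TP+FN) = 16/28 = 4/7
2 * P * R = 2 * 16/39 * 4/7 = 128/273
P + R = 16/39 + 4/7 = 268/273
F1 = 128/273 / 268/273 = 32/67

32/67


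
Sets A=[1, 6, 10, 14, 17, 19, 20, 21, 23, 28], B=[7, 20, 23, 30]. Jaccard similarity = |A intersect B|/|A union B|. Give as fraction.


A intersect B = [20, 23]
|A intersect B| = 2
A union B = [1, 6, 7, 10, 14, 17, 19, 20, 21, 23, 28, 30]
|A union B| = 12
Jaccard = 2/12 = 1/6

1/6


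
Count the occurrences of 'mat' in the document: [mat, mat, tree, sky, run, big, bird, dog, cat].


Document has 9 words
Scanning for 'mat':
Found at positions: [0, 1]
Count = 2

2


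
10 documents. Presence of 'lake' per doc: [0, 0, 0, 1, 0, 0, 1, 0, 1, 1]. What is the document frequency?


Checking each document for 'lake':
Doc 1: absent
Doc 2: absent
Doc 3: absent
Doc 4: present
Doc 5: absent
Doc 6: absent
Doc 7: present
Doc 8: absent
Doc 9: present
Doc 10: present
df = sum of presences = 0 + 0 + 0 + 1 + 0 + 0 + 1 + 0 + 1 + 1 = 4

4


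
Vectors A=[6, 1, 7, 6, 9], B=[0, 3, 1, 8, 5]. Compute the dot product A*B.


Dot product = sum of element-wise products
A[0]*B[0] = 6*0 = 0
A[1]*B[1] = 1*3 = 3
A[2]*B[2] = 7*1 = 7
A[3]*B[3] = 6*8 = 48
A[4]*B[4] = 9*5 = 45
Sum = 0 + 3 + 7 + 48 + 45 = 103

103


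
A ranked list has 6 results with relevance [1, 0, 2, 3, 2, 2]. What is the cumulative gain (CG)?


Cumulative Gain = sum of relevance scores
Position 1: rel=1, running sum=1
Position 2: rel=0, running sum=1
Position 3: rel=2, running sum=3
Position 4: rel=3, running sum=6
Position 5: rel=2, running sum=8
Position 6: rel=2, running sum=10
CG = 10

10


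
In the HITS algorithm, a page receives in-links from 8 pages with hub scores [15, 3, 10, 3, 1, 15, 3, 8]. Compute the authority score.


Authority = sum of hub scores of in-linkers
In-link 1: hub score = 15
In-link 2: hub score = 3
In-link 3: hub score = 10
In-link 4: hub score = 3
In-link 5: hub score = 1
In-link 6: hub score = 15
In-link 7: hub score = 3
In-link 8: hub score = 8
Authority = 15 + 3 + 10 + 3 + 1 + 15 + 3 + 8 = 58

58


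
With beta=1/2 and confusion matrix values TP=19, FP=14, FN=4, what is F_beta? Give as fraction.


P = TP/(TP+FP) = 19/33 = 19/33
R = TP/(TP+FN) = 19/23 = 19/23
beta^2 = 1/2^2 = 1/4
(1 + beta^2) = 5/4
Numerator = (1+beta^2)*P*R = 1805/3036
Denominator = beta^2*P + R = 19/132 + 19/23 = 2945/3036
F_beta = 19/31

19/31


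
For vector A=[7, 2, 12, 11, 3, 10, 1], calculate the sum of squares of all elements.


|A|^2 = sum of squared components
A[0]^2 = 7^2 = 49
A[1]^2 = 2^2 = 4
A[2]^2 = 12^2 = 144
A[3]^2 = 11^2 = 121
A[4]^2 = 3^2 = 9
A[5]^2 = 10^2 = 100
A[6]^2 = 1^2 = 1
Sum = 49 + 4 + 144 + 121 + 9 + 100 + 1 = 428

428


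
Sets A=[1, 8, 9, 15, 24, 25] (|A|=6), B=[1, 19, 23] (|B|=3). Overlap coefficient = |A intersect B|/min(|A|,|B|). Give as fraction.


A intersect B = [1]
|A intersect B| = 1
min(|A|, |B|) = min(6, 3) = 3
Overlap = 1 / 3 = 1/3

1/3


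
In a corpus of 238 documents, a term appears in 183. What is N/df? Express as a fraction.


IDF ratio = N / df
= 238 / 183
= 238/183

238/183


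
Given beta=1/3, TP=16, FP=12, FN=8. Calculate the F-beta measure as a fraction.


P = TP/(TP+FP) = 16/28 = 4/7
R = TP/(TP+FN) = 16/24 = 2/3
beta^2 = 1/3^2 = 1/9
(1 + beta^2) = 10/9
Numerator = (1+beta^2)*P*R = 80/189
Denominator = beta^2*P + R = 4/63 + 2/3 = 46/63
F_beta = 40/69

40/69


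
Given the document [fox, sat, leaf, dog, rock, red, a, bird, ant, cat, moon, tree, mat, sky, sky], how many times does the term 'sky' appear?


Document has 15 words
Scanning for 'sky':
Found at positions: [13, 14]
Count = 2

2


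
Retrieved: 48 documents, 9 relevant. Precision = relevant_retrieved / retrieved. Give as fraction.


Precision = relevant_retrieved / total_retrieved
= 9 / 48
= 9 / (9 + 39)
= 3/16

3/16


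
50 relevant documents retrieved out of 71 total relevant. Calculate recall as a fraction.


Recall = retrieved_relevant / total_relevant
= 50 / 71
= 50 / (50 + 21)
= 50/71

50/71


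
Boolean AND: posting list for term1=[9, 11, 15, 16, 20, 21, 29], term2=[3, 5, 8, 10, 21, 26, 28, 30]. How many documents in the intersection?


Boolean AND: find intersection of posting lists
term1 docs: [9, 11, 15, 16, 20, 21, 29]
term2 docs: [3, 5, 8, 10, 21, 26, 28, 30]
Intersection: [21]
|intersection| = 1

1


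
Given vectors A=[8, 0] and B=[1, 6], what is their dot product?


Dot product = sum of element-wise products
A[0]*B[0] = 8*1 = 8
A[1]*B[1] = 0*6 = 0
Sum = 8 + 0 = 8

8


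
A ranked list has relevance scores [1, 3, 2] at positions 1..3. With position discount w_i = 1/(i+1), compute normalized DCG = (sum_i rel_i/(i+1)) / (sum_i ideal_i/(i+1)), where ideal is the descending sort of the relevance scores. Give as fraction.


Position discount weights w_i = 1/(i+1) for i=1..3:
Weights = [1/2, 1/3, 1/4]
Actual relevance: [1, 3, 2]
DCG = 1/2 + 3/3 + 2/4 = 2
Ideal relevance (sorted desc): [3, 2, 1]
Ideal DCG = 3/2 + 2/3 + 1/4 = 29/12
nDCG = DCG / ideal_DCG = 2 / 29/12 = 24/29

24/29


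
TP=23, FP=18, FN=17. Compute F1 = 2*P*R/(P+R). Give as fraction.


F1 = 2 * P * R / (P + R)
P = TP/(TP+FP) = 23/41 = 23/41
R = TP/(TP+FN) = 23/40 = 23/40
2 * P * R = 2 * 23/41 * 23/40 = 529/820
P + R = 23/41 + 23/40 = 1863/1640
F1 = 529/820 / 1863/1640 = 46/81

46/81


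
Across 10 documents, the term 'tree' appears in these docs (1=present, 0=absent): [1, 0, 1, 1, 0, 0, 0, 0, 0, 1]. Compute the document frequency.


Checking each document for 'tree':
Doc 1: present
Doc 2: absent
Doc 3: present
Doc 4: present
Doc 5: absent
Doc 6: absent
Doc 7: absent
Doc 8: absent
Doc 9: absent
Doc 10: present
df = sum of presences = 1 + 0 + 1 + 1 + 0 + 0 + 0 + 0 + 0 + 1 = 4

4


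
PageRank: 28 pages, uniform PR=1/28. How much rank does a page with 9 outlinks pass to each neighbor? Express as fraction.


Initial PR = 1/28 = 1/28
Outlinks = 9
Contribution per link = PR / outlinks
= 1/28 / 9
= 1/252

1/252


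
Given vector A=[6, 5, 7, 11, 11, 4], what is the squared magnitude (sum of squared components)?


|A|^2 = sum of squared components
A[0]^2 = 6^2 = 36
A[1]^2 = 5^2 = 25
A[2]^2 = 7^2 = 49
A[3]^2 = 11^2 = 121
A[4]^2 = 11^2 = 121
A[5]^2 = 4^2 = 16
Sum = 36 + 25 + 49 + 121 + 121 + 16 = 368

368


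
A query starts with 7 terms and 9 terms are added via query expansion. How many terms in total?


Original terms: 7
Expansion terms: 9
Total = 7 + 9 = 16

16


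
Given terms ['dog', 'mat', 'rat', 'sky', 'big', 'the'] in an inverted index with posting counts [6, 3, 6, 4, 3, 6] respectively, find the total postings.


Summing posting list sizes:
'dog': 6 postings
'mat': 3 postings
'rat': 6 postings
'sky': 4 postings
'big': 3 postings
'the': 6 postings
Total = 6 + 3 + 6 + 4 + 3 + 6 = 28

28


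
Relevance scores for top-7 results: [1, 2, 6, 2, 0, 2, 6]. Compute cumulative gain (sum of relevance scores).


Cumulative Gain = sum of relevance scores
Position 1: rel=1, running sum=1
Position 2: rel=2, running sum=3
Position 3: rel=6, running sum=9
Position 4: rel=2, running sum=11
Position 5: rel=0, running sum=11
Position 6: rel=2, running sum=13
Position 7: rel=6, running sum=19
CG = 19

19


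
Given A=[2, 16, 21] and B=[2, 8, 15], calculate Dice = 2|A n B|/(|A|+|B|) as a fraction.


A intersect B = [2]
|A intersect B| = 1
|A| = 3, |B| = 3
Dice = 2*1 / (3+3)
= 2 / 6 = 1/3

1/3


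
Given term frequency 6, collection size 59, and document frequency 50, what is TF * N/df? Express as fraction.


TF * (N/df)
= 6 * (59/50)
= 6 * 59/50
= 177/25

177/25


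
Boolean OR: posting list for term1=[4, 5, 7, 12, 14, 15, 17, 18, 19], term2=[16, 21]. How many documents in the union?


Boolean OR: find union of posting lists
term1 docs: [4, 5, 7, 12, 14, 15, 17, 18, 19]
term2 docs: [16, 21]
Union: [4, 5, 7, 12, 14, 15, 16, 17, 18, 19, 21]
|union| = 11

11


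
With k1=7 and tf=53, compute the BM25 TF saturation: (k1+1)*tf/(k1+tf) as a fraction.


BM25 TF component = (k1+1)*tf / (k1+tf)
k1 = 7, tf = 53
Numerator = (7+1)*53 = 424
Denominator = 7 + 53 = 60
= 424/60 = 106/15

106/15


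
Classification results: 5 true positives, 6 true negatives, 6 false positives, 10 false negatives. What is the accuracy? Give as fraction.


Accuracy = (TP + TN) / (TP + TN + FP + FN)
TP + TN = 5 + 6 = 11
Total = 5 + 6 + 6 + 10 = 27
Accuracy = 11 / 27 = 11/27

11/27


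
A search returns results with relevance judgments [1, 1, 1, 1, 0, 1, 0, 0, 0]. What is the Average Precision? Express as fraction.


Computing P@k for each relevant position:
Position 1: relevant, P@1 = 1/1 = 1
Position 2: relevant, P@2 = 2/2 = 1
Position 3: relevant, P@3 = 3/3 = 1
Position 4: relevant, P@4 = 4/4 = 1
Position 5: not relevant
Position 6: relevant, P@6 = 5/6 = 5/6
Position 7: not relevant
Position 8: not relevant
Position 9: not relevant
Sum of P@k = 1 + 1 + 1 + 1 + 5/6 = 29/6
AP = 29/6 / 5 = 29/30

29/30


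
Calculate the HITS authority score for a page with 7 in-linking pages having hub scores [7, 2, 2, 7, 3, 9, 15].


Authority = sum of hub scores of in-linkers
In-link 1: hub score = 7
In-link 2: hub score = 2
In-link 3: hub score = 2
In-link 4: hub score = 7
In-link 5: hub score = 3
In-link 6: hub score = 9
In-link 7: hub score = 15
Authority = 7 + 2 + 2 + 7 + 3 + 9 + 15 = 45

45


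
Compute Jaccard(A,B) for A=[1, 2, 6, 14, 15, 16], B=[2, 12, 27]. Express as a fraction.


A intersect B = [2]
|A intersect B| = 1
A union B = [1, 2, 6, 12, 14, 15, 16, 27]
|A union B| = 8
Jaccard = 1/8 = 1/8

1/8


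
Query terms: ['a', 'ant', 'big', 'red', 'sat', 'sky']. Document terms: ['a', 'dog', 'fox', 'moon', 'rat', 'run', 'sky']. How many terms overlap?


Query terms: ['a', 'ant', 'big', 'red', 'sat', 'sky']
Document terms: ['a', 'dog', 'fox', 'moon', 'rat', 'run', 'sky']
Common terms: ['a', 'sky']
Overlap count = 2

2


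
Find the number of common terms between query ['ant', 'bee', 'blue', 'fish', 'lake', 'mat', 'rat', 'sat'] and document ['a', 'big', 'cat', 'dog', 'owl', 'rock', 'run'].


Query terms: ['ant', 'bee', 'blue', 'fish', 'lake', 'mat', 'rat', 'sat']
Document terms: ['a', 'big', 'cat', 'dog', 'owl', 'rock', 'run']
Common terms: []
Overlap count = 0

0


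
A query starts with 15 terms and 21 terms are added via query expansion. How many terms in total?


Original terms: 15
Expansion terms: 21
Total = 15 + 21 = 36

36


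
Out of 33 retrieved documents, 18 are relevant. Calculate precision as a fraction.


Precision = relevant_retrieved / total_retrieved
= 18 / 33
= 18 / (18 + 15)
= 6/11

6/11


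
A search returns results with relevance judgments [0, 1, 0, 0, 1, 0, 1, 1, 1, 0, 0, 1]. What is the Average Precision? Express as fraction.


Computing P@k for each relevant position:
Position 1: not relevant
Position 2: relevant, P@2 = 1/2 = 1/2
Position 3: not relevant
Position 4: not relevant
Position 5: relevant, P@5 = 2/5 = 2/5
Position 6: not relevant
Position 7: relevant, P@7 = 3/7 = 3/7
Position 8: relevant, P@8 = 4/8 = 1/2
Position 9: relevant, P@9 = 5/9 = 5/9
Position 10: not relevant
Position 11: not relevant
Position 12: relevant, P@12 = 6/12 = 1/2
Sum of P@k = 1/2 + 2/5 + 3/7 + 1/2 + 5/9 + 1/2 = 1817/630
AP = 1817/630 / 6 = 1817/3780

1817/3780


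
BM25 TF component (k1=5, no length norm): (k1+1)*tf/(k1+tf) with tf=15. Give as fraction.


BM25 TF component = (k1+1)*tf / (k1+tf)
k1 = 5, tf = 15
Numerator = (5+1)*15 = 90
Denominator = 5 + 15 = 20
= 90/20 = 9/2

9/2


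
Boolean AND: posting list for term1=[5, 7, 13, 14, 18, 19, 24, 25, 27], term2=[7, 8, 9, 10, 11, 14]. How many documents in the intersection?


Boolean AND: find intersection of posting lists
term1 docs: [5, 7, 13, 14, 18, 19, 24, 25, 27]
term2 docs: [7, 8, 9, 10, 11, 14]
Intersection: [7, 14]
|intersection| = 2

2


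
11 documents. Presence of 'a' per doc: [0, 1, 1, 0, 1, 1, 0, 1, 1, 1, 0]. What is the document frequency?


Checking each document for 'a':
Doc 1: absent
Doc 2: present
Doc 3: present
Doc 4: absent
Doc 5: present
Doc 6: present
Doc 7: absent
Doc 8: present
Doc 9: present
Doc 10: present
Doc 11: absent
df = sum of presences = 0 + 1 + 1 + 0 + 1 + 1 + 0 + 1 + 1 + 1 + 0 = 7

7


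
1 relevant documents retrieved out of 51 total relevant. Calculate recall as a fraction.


Recall = retrieved_relevant / total_relevant
= 1 / 51
= 1 / (1 + 50)
= 1/51

1/51


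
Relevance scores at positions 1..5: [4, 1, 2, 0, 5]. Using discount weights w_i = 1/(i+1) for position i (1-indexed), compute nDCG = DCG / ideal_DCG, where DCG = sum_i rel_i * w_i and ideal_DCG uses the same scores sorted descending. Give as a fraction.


Position discount weights w_i = 1/(i+1) for i=1..5:
Weights = [1/2, 1/3, 1/4, 1/5, 1/6]
Actual relevance: [4, 1, 2, 0, 5]
DCG = 4/2 + 1/3 + 2/4 + 0/5 + 5/6 = 11/3
Ideal relevance (sorted desc): [5, 4, 2, 1, 0]
Ideal DCG = 5/2 + 4/3 + 2/4 + 1/5 + 0/6 = 68/15
nDCG = DCG / ideal_DCG = 11/3 / 68/15 = 55/68

55/68


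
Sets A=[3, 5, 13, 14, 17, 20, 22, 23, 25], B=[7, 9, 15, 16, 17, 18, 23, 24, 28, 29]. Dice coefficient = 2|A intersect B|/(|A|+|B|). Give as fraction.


A intersect B = [17, 23]
|A intersect B| = 2
|A| = 9, |B| = 10
Dice = 2*2 / (9+10)
= 4 / 19 = 4/19

4/19


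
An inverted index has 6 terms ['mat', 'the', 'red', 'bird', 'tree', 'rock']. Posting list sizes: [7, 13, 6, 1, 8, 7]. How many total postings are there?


Summing posting list sizes:
'mat': 7 postings
'the': 13 postings
'red': 6 postings
'bird': 1 postings
'tree': 8 postings
'rock': 7 postings
Total = 7 + 13 + 6 + 1 + 8 + 7 = 42

42


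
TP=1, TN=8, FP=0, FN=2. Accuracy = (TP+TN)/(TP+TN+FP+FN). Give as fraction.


Accuracy = (TP + TN) / (TP + TN + FP + FN)
TP + TN = 1 + 8 = 9
Total = 1 + 8 + 0 + 2 = 11
Accuracy = 9 / 11 = 9/11

9/11


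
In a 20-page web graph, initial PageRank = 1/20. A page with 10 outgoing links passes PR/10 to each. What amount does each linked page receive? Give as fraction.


Initial PR = 1/20 = 1/20
Outlinks = 10
Contribution per link = PR / outlinks
= 1/20 / 10
= 1/200

1/200


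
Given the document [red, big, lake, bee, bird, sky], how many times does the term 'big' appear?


Document has 6 words
Scanning for 'big':
Found at positions: [1]
Count = 1

1


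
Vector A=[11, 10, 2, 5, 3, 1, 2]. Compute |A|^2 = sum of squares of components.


|A|^2 = sum of squared components
A[0]^2 = 11^2 = 121
A[1]^2 = 10^2 = 100
A[2]^2 = 2^2 = 4
A[3]^2 = 5^2 = 25
A[4]^2 = 3^2 = 9
A[5]^2 = 1^2 = 1
A[6]^2 = 2^2 = 4
Sum = 121 + 100 + 4 + 25 + 9 + 1 + 4 = 264

264


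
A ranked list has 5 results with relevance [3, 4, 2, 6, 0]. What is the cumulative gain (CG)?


Cumulative Gain = sum of relevance scores
Position 1: rel=3, running sum=3
Position 2: rel=4, running sum=7
Position 3: rel=2, running sum=9
Position 4: rel=6, running sum=15
Position 5: rel=0, running sum=15
CG = 15

15


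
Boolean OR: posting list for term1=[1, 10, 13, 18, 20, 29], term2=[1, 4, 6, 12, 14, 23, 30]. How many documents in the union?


Boolean OR: find union of posting lists
term1 docs: [1, 10, 13, 18, 20, 29]
term2 docs: [1, 4, 6, 12, 14, 23, 30]
Union: [1, 4, 6, 10, 12, 13, 14, 18, 20, 23, 29, 30]
|union| = 12

12


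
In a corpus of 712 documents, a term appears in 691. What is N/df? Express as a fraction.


IDF ratio = N / df
= 712 / 691
= 712/691

712/691


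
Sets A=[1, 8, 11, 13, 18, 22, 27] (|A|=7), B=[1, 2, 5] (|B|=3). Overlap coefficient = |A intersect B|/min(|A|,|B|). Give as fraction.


A intersect B = [1]
|A intersect B| = 1
min(|A|, |B|) = min(7, 3) = 3
Overlap = 1 / 3 = 1/3

1/3


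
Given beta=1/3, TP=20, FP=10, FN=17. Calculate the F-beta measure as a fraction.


P = TP/(TP+FP) = 20/30 = 2/3
R = TP/(TP+FN) = 20/37 = 20/37
beta^2 = 1/3^2 = 1/9
(1 + beta^2) = 10/9
Numerator = (1+beta^2)*P*R = 400/999
Denominator = beta^2*P + R = 2/27 + 20/37 = 614/999
F_beta = 200/307

200/307


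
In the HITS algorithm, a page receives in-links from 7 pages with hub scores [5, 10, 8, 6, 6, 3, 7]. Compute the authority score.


Authority = sum of hub scores of in-linkers
In-link 1: hub score = 5
In-link 2: hub score = 10
In-link 3: hub score = 8
In-link 4: hub score = 6
In-link 5: hub score = 6
In-link 6: hub score = 3
In-link 7: hub score = 7
Authority = 5 + 10 + 8 + 6 + 6 + 3 + 7 = 45

45


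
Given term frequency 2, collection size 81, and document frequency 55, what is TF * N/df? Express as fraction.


TF * (N/df)
= 2 * (81/55)
= 2 * 81/55
= 162/55

162/55


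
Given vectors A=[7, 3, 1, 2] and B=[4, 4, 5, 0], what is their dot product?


Dot product = sum of element-wise products
A[0]*B[0] = 7*4 = 28
A[1]*B[1] = 3*4 = 12
A[2]*B[2] = 1*5 = 5
A[3]*B[3] = 2*0 = 0
Sum = 28 + 12 + 5 + 0 = 45

45


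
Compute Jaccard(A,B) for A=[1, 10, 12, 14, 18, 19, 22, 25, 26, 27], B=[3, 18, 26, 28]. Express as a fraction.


A intersect B = [18, 26]
|A intersect B| = 2
A union B = [1, 3, 10, 12, 14, 18, 19, 22, 25, 26, 27, 28]
|A union B| = 12
Jaccard = 2/12 = 1/6

1/6


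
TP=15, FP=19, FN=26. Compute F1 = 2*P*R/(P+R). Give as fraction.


F1 = 2 * P * R / (P + R)
P = TP/(TP+FP) = 15/34 = 15/34
R = TP/(TP+FN) = 15/41 = 15/41
2 * P * R = 2 * 15/34 * 15/41 = 225/697
P + R = 15/34 + 15/41 = 1125/1394
F1 = 225/697 / 1125/1394 = 2/5

2/5


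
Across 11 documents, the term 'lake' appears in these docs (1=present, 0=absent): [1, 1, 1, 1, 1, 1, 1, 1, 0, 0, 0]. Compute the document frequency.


Checking each document for 'lake':
Doc 1: present
Doc 2: present
Doc 3: present
Doc 4: present
Doc 5: present
Doc 6: present
Doc 7: present
Doc 8: present
Doc 9: absent
Doc 10: absent
Doc 11: absent
df = sum of presences = 1 + 1 + 1 + 1 + 1 + 1 + 1 + 1 + 0 + 0 + 0 = 8

8


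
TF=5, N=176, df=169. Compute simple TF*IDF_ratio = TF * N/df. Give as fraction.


TF * (N/df)
= 5 * (176/169)
= 5 * 176/169
= 880/169

880/169


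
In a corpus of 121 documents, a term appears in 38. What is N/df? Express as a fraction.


IDF ratio = N / df
= 121 / 38
= 121/38

121/38


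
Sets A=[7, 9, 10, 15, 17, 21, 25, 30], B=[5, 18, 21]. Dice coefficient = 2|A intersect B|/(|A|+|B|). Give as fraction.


A intersect B = [21]
|A intersect B| = 1
|A| = 8, |B| = 3
Dice = 2*1 / (8+3)
= 2 / 11 = 2/11

2/11


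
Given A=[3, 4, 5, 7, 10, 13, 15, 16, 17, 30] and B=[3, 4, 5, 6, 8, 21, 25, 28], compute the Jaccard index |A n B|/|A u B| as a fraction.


A intersect B = [3, 4, 5]
|A intersect B| = 3
A union B = [3, 4, 5, 6, 7, 8, 10, 13, 15, 16, 17, 21, 25, 28, 30]
|A union B| = 15
Jaccard = 3/15 = 1/5

1/5


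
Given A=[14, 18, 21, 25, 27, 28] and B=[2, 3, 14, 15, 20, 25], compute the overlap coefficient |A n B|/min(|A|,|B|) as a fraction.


A intersect B = [14, 25]
|A intersect B| = 2
min(|A|, |B|) = min(6, 6) = 6
Overlap = 2 / 6 = 1/3

1/3


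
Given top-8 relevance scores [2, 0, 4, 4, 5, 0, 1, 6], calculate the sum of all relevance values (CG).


Cumulative Gain = sum of relevance scores
Position 1: rel=2, running sum=2
Position 2: rel=0, running sum=2
Position 3: rel=4, running sum=6
Position 4: rel=4, running sum=10
Position 5: rel=5, running sum=15
Position 6: rel=0, running sum=15
Position 7: rel=1, running sum=16
Position 8: rel=6, running sum=22
CG = 22

22


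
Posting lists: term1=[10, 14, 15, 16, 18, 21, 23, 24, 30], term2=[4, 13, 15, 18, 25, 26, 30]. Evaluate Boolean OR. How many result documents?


Boolean OR: find union of posting lists
term1 docs: [10, 14, 15, 16, 18, 21, 23, 24, 30]
term2 docs: [4, 13, 15, 18, 25, 26, 30]
Union: [4, 10, 13, 14, 15, 16, 18, 21, 23, 24, 25, 26, 30]
|union| = 13

13


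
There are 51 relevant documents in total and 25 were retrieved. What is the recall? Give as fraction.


Recall = retrieved_relevant / total_relevant
= 25 / 51
= 25 / (25 + 26)
= 25/51

25/51


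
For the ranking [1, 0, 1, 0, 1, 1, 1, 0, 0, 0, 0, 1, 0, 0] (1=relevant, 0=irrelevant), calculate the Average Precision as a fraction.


Computing P@k for each relevant position:
Position 1: relevant, P@1 = 1/1 = 1
Position 2: not relevant
Position 3: relevant, P@3 = 2/3 = 2/3
Position 4: not relevant
Position 5: relevant, P@5 = 3/5 = 3/5
Position 6: relevant, P@6 = 4/6 = 2/3
Position 7: relevant, P@7 = 5/7 = 5/7
Position 8: not relevant
Position 9: not relevant
Position 10: not relevant
Position 11: not relevant
Position 12: relevant, P@12 = 6/12 = 1/2
Position 13: not relevant
Position 14: not relevant
Sum of P@k = 1 + 2/3 + 3/5 + 2/3 + 5/7 + 1/2 = 871/210
AP = 871/210 / 6 = 871/1260

871/1260


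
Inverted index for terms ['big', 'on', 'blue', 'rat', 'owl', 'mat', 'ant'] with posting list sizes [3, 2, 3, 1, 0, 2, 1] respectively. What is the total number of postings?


Summing posting list sizes:
'big': 3 postings
'on': 2 postings
'blue': 3 postings
'rat': 1 postings
'owl': 0 postings
'mat': 2 postings
'ant': 1 postings
Total = 3 + 2 + 3 + 1 + 0 + 2 + 1 = 12

12


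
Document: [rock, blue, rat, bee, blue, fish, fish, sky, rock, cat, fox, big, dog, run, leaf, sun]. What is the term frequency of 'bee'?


Document has 16 words
Scanning for 'bee':
Found at positions: [3]
Count = 1

1


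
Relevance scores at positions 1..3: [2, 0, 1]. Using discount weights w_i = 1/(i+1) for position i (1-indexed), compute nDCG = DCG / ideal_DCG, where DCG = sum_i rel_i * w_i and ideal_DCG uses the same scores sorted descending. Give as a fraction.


Position discount weights w_i = 1/(i+1) for i=1..3:
Weights = [1/2, 1/3, 1/4]
Actual relevance: [2, 0, 1]
DCG = 2/2 + 0/3 + 1/4 = 5/4
Ideal relevance (sorted desc): [2, 1, 0]
Ideal DCG = 2/2 + 1/3 + 0/4 = 4/3
nDCG = DCG / ideal_DCG = 5/4 / 4/3 = 15/16

15/16


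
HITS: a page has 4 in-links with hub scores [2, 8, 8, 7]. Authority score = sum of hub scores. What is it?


Authority = sum of hub scores of in-linkers
In-link 1: hub score = 2
In-link 2: hub score = 8
In-link 3: hub score = 8
In-link 4: hub score = 7
Authority = 2 + 8 + 8 + 7 = 25

25


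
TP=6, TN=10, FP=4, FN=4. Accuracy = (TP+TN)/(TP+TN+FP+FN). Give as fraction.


Accuracy = (TP + TN) / (TP + TN + FP + FN)
TP + TN = 6 + 10 = 16
Total = 6 + 10 + 4 + 4 = 24
Accuracy = 16 / 24 = 2/3

2/3


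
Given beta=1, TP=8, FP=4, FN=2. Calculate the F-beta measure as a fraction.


P = TP/(TP+FP) = 8/12 = 2/3
R = TP/(TP+FN) = 8/10 = 4/5
beta^2 = 1^2 = 1
(1 + beta^2) = 2
Numerator = (1+beta^2)*P*R = 16/15
Denominator = beta^2*P + R = 2/3 + 4/5 = 22/15
F_beta = 8/11

8/11


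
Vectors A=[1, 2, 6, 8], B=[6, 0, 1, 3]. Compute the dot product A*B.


Dot product = sum of element-wise products
A[0]*B[0] = 1*6 = 6
A[1]*B[1] = 2*0 = 0
A[2]*B[2] = 6*1 = 6
A[3]*B[3] = 8*3 = 24
Sum = 6 + 0 + 6 + 24 = 36

36


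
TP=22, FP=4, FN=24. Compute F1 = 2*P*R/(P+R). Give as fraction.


F1 = 2 * P * R / (P + R)
P = TP/(TP+FP) = 22/26 = 11/13
R = TP/(TP+FN) = 22/46 = 11/23
2 * P * R = 2 * 11/13 * 11/23 = 242/299
P + R = 11/13 + 11/23 = 396/299
F1 = 242/299 / 396/299 = 11/18

11/18


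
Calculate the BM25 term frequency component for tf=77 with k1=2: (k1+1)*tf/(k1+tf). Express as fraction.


BM25 TF component = (k1+1)*tf / (k1+tf)
k1 = 2, tf = 77
Numerator = (2+1)*77 = 231
Denominator = 2 + 77 = 79
= 231/79 = 231/79

231/79


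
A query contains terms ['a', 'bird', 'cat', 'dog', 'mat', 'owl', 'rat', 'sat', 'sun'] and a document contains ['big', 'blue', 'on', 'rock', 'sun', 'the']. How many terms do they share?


Query terms: ['a', 'bird', 'cat', 'dog', 'mat', 'owl', 'rat', 'sat', 'sun']
Document terms: ['big', 'blue', 'on', 'rock', 'sun', 'the']
Common terms: ['sun']
Overlap count = 1

1


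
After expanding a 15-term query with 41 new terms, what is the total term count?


Original terms: 15
Expansion terms: 41
Total = 15 + 41 = 56

56


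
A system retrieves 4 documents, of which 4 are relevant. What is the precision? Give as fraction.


Precision = relevant_retrieved / total_retrieved
= 4 / 4
= 4 / (4 + 0)
= 1

1


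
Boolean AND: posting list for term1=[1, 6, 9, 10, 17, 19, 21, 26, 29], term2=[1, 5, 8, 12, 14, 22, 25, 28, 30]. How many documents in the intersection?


Boolean AND: find intersection of posting lists
term1 docs: [1, 6, 9, 10, 17, 19, 21, 26, 29]
term2 docs: [1, 5, 8, 12, 14, 22, 25, 28, 30]
Intersection: [1]
|intersection| = 1

1


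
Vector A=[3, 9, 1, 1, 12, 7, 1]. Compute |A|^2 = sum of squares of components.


|A|^2 = sum of squared components
A[0]^2 = 3^2 = 9
A[1]^2 = 9^2 = 81
A[2]^2 = 1^2 = 1
A[3]^2 = 1^2 = 1
A[4]^2 = 12^2 = 144
A[5]^2 = 7^2 = 49
A[6]^2 = 1^2 = 1
Sum = 9 + 81 + 1 + 1 + 144 + 49 + 1 = 286

286


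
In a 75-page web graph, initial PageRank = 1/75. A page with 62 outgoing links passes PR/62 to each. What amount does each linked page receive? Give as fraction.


Initial PR = 1/75 = 1/75
Outlinks = 62
Contribution per link = PR / outlinks
= 1/75 / 62
= 1/4650

1/4650


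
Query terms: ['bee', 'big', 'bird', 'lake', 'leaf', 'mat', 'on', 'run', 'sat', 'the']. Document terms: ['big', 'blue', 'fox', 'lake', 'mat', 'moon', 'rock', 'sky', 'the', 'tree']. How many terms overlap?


Query terms: ['bee', 'big', 'bird', 'lake', 'leaf', 'mat', 'on', 'run', 'sat', 'the']
Document terms: ['big', 'blue', 'fox', 'lake', 'mat', 'moon', 'rock', 'sky', 'the', 'tree']
Common terms: ['big', 'lake', 'mat', 'the']
Overlap count = 4

4


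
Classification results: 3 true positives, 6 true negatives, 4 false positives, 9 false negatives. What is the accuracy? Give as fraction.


Accuracy = (TP + TN) / (TP + TN + FP + FN)
TP + TN = 3 + 6 = 9
Total = 3 + 6 + 4 + 9 = 22
Accuracy = 9 / 22 = 9/22

9/22


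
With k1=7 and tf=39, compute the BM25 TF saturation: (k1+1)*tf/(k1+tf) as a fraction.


BM25 TF component = (k1+1)*tf / (k1+tf)
k1 = 7, tf = 39
Numerator = (7+1)*39 = 312
Denominator = 7 + 39 = 46
= 312/46 = 156/23

156/23


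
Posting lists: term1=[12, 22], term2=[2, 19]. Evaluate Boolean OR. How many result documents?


Boolean OR: find union of posting lists
term1 docs: [12, 22]
term2 docs: [2, 19]
Union: [2, 12, 19, 22]
|union| = 4

4


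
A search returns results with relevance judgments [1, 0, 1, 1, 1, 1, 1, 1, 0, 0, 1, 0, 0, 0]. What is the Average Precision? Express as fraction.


Computing P@k for each relevant position:
Position 1: relevant, P@1 = 1/1 = 1
Position 2: not relevant
Position 3: relevant, P@3 = 2/3 = 2/3
Position 4: relevant, P@4 = 3/4 = 3/4
Position 5: relevant, P@5 = 4/5 = 4/5
Position 6: relevant, P@6 = 5/6 = 5/6
Position 7: relevant, P@7 = 6/7 = 6/7
Position 8: relevant, P@8 = 7/8 = 7/8
Position 9: not relevant
Position 10: not relevant
Position 11: relevant, P@11 = 8/11 = 8/11
Position 12: not relevant
Position 13: not relevant
Position 14: not relevant
Sum of P@k = 1 + 2/3 + 3/4 + 4/5 + 5/6 + 6/7 + 7/8 + 8/11 = 20049/3080
AP = 20049/3080 / 8 = 20049/24640

20049/24640


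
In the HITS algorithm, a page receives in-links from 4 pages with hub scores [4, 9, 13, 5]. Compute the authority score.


Authority = sum of hub scores of in-linkers
In-link 1: hub score = 4
In-link 2: hub score = 9
In-link 3: hub score = 13
In-link 4: hub score = 5
Authority = 4 + 9 + 13 + 5 = 31

31


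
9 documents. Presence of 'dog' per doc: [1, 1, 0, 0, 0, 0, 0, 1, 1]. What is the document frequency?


Checking each document for 'dog':
Doc 1: present
Doc 2: present
Doc 3: absent
Doc 4: absent
Doc 5: absent
Doc 6: absent
Doc 7: absent
Doc 8: present
Doc 9: present
df = sum of presences = 1 + 1 + 0 + 0 + 0 + 0 + 0 + 1 + 1 = 4

4


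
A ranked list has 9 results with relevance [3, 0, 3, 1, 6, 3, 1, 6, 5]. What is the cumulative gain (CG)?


Cumulative Gain = sum of relevance scores
Position 1: rel=3, running sum=3
Position 2: rel=0, running sum=3
Position 3: rel=3, running sum=6
Position 4: rel=1, running sum=7
Position 5: rel=6, running sum=13
Position 6: rel=3, running sum=16
Position 7: rel=1, running sum=17
Position 8: rel=6, running sum=23
Position 9: rel=5, running sum=28
CG = 28

28


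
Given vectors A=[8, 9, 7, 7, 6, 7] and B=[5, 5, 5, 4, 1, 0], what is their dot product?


Dot product = sum of element-wise products
A[0]*B[0] = 8*5 = 40
A[1]*B[1] = 9*5 = 45
A[2]*B[2] = 7*5 = 35
A[3]*B[3] = 7*4 = 28
A[4]*B[4] = 6*1 = 6
A[5]*B[5] = 7*0 = 0
Sum = 40 + 45 + 35 + 28 + 6 + 0 = 154

154


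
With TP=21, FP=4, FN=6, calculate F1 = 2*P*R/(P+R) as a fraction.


F1 = 2 * P * R / (P + R)
P = TP/(TP+FP) = 21/25 = 21/25
R = TP/(TP+FN) = 21/27 = 7/9
2 * P * R = 2 * 21/25 * 7/9 = 98/75
P + R = 21/25 + 7/9 = 364/225
F1 = 98/75 / 364/225 = 21/26

21/26


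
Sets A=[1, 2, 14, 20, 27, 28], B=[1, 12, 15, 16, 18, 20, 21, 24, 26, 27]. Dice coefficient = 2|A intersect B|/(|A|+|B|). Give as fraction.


A intersect B = [1, 20, 27]
|A intersect B| = 3
|A| = 6, |B| = 10
Dice = 2*3 / (6+10)
= 6 / 16 = 3/8

3/8


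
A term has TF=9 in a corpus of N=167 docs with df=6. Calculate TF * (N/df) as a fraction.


TF * (N/df)
= 9 * (167/6)
= 9 * 167/6
= 501/2

501/2


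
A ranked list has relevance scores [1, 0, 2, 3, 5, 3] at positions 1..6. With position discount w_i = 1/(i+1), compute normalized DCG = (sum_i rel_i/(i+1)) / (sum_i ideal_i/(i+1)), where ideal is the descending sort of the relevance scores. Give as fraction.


Position discount weights w_i = 1/(i+1) for i=1..6:
Weights = [1/2, 1/3, 1/4, 1/5, 1/6, 1/7]
Actual relevance: [1, 0, 2, 3, 5, 3]
DCG = 1/2 + 0/3 + 2/4 + 3/5 + 5/6 + 3/7 = 601/210
Ideal relevance (sorted desc): [5, 3, 3, 2, 1, 0]
Ideal DCG = 5/2 + 3/3 + 3/4 + 2/5 + 1/6 + 0/7 = 289/60
nDCG = DCG / ideal_DCG = 601/210 / 289/60 = 1202/2023

1202/2023


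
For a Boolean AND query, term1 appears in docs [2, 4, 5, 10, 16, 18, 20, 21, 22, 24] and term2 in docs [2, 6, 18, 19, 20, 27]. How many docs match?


Boolean AND: find intersection of posting lists
term1 docs: [2, 4, 5, 10, 16, 18, 20, 21, 22, 24]
term2 docs: [2, 6, 18, 19, 20, 27]
Intersection: [2, 18, 20]
|intersection| = 3

3


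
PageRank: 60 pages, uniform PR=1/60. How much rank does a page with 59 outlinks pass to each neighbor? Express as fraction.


Initial PR = 1/60 = 1/60
Outlinks = 59
Contribution per link = PR / outlinks
= 1/60 / 59
= 1/3540

1/3540


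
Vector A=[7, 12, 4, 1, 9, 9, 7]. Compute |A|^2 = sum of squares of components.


|A|^2 = sum of squared components
A[0]^2 = 7^2 = 49
A[1]^2 = 12^2 = 144
A[2]^2 = 4^2 = 16
A[3]^2 = 1^2 = 1
A[4]^2 = 9^2 = 81
A[5]^2 = 9^2 = 81
A[6]^2 = 7^2 = 49
Sum = 49 + 144 + 16 + 1 + 81 + 81 + 49 = 421

421


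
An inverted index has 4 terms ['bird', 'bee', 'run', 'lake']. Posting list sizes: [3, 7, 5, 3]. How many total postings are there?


Summing posting list sizes:
'bird': 3 postings
'bee': 7 postings
'run': 5 postings
'lake': 3 postings
Total = 3 + 7 + 5 + 3 = 18

18


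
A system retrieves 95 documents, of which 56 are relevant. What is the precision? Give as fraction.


Precision = relevant_retrieved / total_retrieved
= 56 / 95
= 56 / (56 + 39)
= 56/95

56/95


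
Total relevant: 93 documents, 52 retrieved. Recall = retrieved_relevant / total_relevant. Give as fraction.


Recall = retrieved_relevant / total_relevant
= 52 / 93
= 52 / (52 + 41)
= 52/93

52/93


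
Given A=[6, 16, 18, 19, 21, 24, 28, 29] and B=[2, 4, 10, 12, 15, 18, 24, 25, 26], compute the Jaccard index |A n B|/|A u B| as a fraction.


A intersect B = [18, 24]
|A intersect B| = 2
A union B = [2, 4, 6, 10, 12, 15, 16, 18, 19, 21, 24, 25, 26, 28, 29]
|A union B| = 15
Jaccard = 2/15 = 2/15

2/15


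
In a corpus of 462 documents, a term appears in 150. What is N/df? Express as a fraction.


IDF ratio = N / df
= 462 / 150
= 77/25

77/25


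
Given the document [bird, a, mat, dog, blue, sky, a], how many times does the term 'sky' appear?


Document has 7 words
Scanning for 'sky':
Found at positions: [5]
Count = 1

1


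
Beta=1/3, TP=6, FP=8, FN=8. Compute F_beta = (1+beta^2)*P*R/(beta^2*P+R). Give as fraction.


P = TP/(TP+FP) = 6/14 = 3/7
R = TP/(TP+FN) = 6/14 = 3/7
beta^2 = 1/3^2 = 1/9
(1 + beta^2) = 10/9
Numerator = (1+beta^2)*P*R = 10/49
Denominator = beta^2*P + R = 1/21 + 3/7 = 10/21
F_beta = 3/7

3/7


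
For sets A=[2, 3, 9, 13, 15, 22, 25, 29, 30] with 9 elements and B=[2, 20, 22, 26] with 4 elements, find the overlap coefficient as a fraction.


A intersect B = [2, 22]
|A intersect B| = 2
min(|A|, |B|) = min(9, 4) = 4
Overlap = 2 / 4 = 1/2

1/2


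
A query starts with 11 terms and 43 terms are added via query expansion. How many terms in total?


Original terms: 11
Expansion terms: 43
Total = 11 + 43 = 54

54


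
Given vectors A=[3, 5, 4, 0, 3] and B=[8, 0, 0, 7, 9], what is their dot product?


Dot product = sum of element-wise products
A[0]*B[0] = 3*8 = 24
A[1]*B[1] = 5*0 = 0
A[2]*B[2] = 4*0 = 0
A[3]*B[3] = 0*7 = 0
A[4]*B[4] = 3*9 = 27
Sum = 24 + 0 + 0 + 0 + 27 = 51

51


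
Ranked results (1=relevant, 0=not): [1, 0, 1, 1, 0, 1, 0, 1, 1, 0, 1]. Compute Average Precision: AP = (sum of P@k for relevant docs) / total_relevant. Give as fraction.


Computing P@k for each relevant position:
Position 1: relevant, P@1 = 1/1 = 1
Position 2: not relevant
Position 3: relevant, P@3 = 2/3 = 2/3
Position 4: relevant, P@4 = 3/4 = 3/4
Position 5: not relevant
Position 6: relevant, P@6 = 4/6 = 2/3
Position 7: not relevant
Position 8: relevant, P@8 = 5/8 = 5/8
Position 9: relevant, P@9 = 6/9 = 2/3
Position 10: not relevant
Position 11: relevant, P@11 = 7/11 = 7/11
Sum of P@k = 1 + 2/3 + 3/4 + 2/3 + 5/8 + 2/3 + 7/11 = 441/88
AP = 441/88 / 7 = 63/88

63/88


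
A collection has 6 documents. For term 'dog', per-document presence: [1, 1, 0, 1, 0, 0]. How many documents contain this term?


Checking each document for 'dog':
Doc 1: present
Doc 2: present
Doc 3: absent
Doc 4: present
Doc 5: absent
Doc 6: absent
df = sum of presences = 1 + 1 + 0 + 1 + 0 + 0 = 3

3


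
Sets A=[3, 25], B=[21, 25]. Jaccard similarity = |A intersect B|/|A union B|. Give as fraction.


A intersect B = [25]
|A intersect B| = 1
A union B = [3, 21, 25]
|A union B| = 3
Jaccard = 1/3 = 1/3

1/3


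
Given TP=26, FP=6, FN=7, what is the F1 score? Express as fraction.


F1 = 2 * P * R / (P + R)
P = TP/(TP+FP) = 26/32 = 13/16
R = TP/(TP+FN) = 26/33 = 26/33
2 * P * R = 2 * 13/16 * 26/33 = 169/132
P + R = 13/16 + 26/33 = 845/528
F1 = 169/132 / 845/528 = 4/5

4/5


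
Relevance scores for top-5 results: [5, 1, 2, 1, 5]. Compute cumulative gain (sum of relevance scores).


Cumulative Gain = sum of relevance scores
Position 1: rel=5, running sum=5
Position 2: rel=1, running sum=6
Position 3: rel=2, running sum=8
Position 4: rel=1, running sum=9
Position 5: rel=5, running sum=14
CG = 14

14


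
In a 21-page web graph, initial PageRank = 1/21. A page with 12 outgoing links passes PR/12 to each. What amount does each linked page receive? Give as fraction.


Initial PR = 1/21 = 1/21
Outlinks = 12
Contribution per link = PR / outlinks
= 1/21 / 12
= 1/252

1/252


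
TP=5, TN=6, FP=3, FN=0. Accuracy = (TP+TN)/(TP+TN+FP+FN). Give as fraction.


Accuracy = (TP + TN) / (TP + TN + FP + FN)
TP + TN = 5 + 6 = 11
Total = 5 + 6 + 3 + 0 = 14
Accuracy = 11 / 14 = 11/14

11/14


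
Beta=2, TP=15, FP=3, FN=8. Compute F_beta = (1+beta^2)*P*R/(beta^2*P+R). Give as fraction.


P = TP/(TP+FP) = 15/18 = 5/6
R = TP/(TP+FN) = 15/23 = 15/23
beta^2 = 2^2 = 4
(1 + beta^2) = 5
Numerator = (1+beta^2)*P*R = 125/46
Denominator = beta^2*P + R = 10/3 + 15/23 = 275/69
F_beta = 15/22

15/22


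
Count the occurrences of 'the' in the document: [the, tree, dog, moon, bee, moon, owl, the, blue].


Document has 9 words
Scanning for 'the':
Found at positions: [0, 7]
Count = 2

2


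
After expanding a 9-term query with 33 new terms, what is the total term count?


Original terms: 9
Expansion terms: 33
Total = 9 + 33 = 42

42


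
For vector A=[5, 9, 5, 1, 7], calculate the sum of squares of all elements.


|A|^2 = sum of squared components
A[0]^2 = 5^2 = 25
A[1]^2 = 9^2 = 81
A[2]^2 = 5^2 = 25
A[3]^2 = 1^2 = 1
A[4]^2 = 7^2 = 49
Sum = 25 + 81 + 25 + 1 + 49 = 181

181


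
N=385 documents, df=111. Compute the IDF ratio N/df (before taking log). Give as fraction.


IDF ratio = N / df
= 385 / 111
= 385/111

385/111


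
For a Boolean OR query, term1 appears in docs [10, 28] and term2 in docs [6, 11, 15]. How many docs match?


Boolean OR: find union of posting lists
term1 docs: [10, 28]
term2 docs: [6, 11, 15]
Union: [6, 10, 11, 15, 28]
|union| = 5

5


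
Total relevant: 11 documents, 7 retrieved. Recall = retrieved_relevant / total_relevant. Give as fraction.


Recall = retrieved_relevant / total_relevant
= 7 / 11
= 7 / (7 + 4)
= 7/11

7/11


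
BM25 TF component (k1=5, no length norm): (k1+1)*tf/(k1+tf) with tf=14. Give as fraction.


BM25 TF component = (k1+1)*tf / (k1+tf)
k1 = 5, tf = 14
Numerator = (5+1)*14 = 84
Denominator = 5 + 14 = 19
= 84/19 = 84/19

84/19


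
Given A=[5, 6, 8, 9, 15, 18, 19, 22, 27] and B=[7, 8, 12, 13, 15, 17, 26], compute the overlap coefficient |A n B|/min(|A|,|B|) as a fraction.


A intersect B = [8, 15]
|A intersect B| = 2
min(|A|, |B|) = min(9, 7) = 7
Overlap = 2 / 7 = 2/7

2/7


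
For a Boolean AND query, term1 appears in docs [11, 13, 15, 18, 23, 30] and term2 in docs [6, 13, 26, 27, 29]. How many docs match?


Boolean AND: find intersection of posting lists
term1 docs: [11, 13, 15, 18, 23, 30]
term2 docs: [6, 13, 26, 27, 29]
Intersection: [13]
|intersection| = 1

1


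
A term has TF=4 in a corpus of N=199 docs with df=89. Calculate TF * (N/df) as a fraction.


TF * (N/df)
= 4 * (199/89)
= 4 * 199/89
= 796/89

796/89


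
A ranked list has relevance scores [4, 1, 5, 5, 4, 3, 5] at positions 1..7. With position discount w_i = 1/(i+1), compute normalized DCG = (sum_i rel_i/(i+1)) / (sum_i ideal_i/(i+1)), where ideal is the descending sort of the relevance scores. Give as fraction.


Position discount weights w_i = 1/(i+1) for i=1..7:
Weights = [1/2, 1/3, 1/4, 1/5, 1/6, 1/7, 1/8]
Actual relevance: [4, 1, 5, 5, 4, 3, 5]
DCG = 4/2 + 1/3 + 5/4 + 5/5 + 4/6 + 3/7 + 5/8 = 353/56
Ideal relevance (sorted desc): [5, 5, 5, 4, 4, 3, 1]
Ideal DCG = 5/2 + 5/3 + 5/4 + 4/5 + 4/6 + 3/7 + 1/8 = 6247/840
nDCG = DCG / ideal_DCG = 353/56 / 6247/840 = 5295/6247

5295/6247


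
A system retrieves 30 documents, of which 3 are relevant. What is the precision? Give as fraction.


Precision = relevant_retrieved / total_retrieved
= 3 / 30
= 3 / (3 + 27)
= 1/10

1/10


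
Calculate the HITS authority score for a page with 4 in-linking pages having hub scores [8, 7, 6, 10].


Authority = sum of hub scores of in-linkers
In-link 1: hub score = 8
In-link 2: hub score = 7
In-link 3: hub score = 6
In-link 4: hub score = 10
Authority = 8 + 7 + 6 + 10 = 31

31


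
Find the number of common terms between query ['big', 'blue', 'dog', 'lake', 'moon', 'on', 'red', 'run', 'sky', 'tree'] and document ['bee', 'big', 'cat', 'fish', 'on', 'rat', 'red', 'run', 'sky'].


Query terms: ['big', 'blue', 'dog', 'lake', 'moon', 'on', 'red', 'run', 'sky', 'tree']
Document terms: ['bee', 'big', 'cat', 'fish', 'on', 'rat', 'red', 'run', 'sky']
Common terms: ['big', 'on', 'red', 'run', 'sky']
Overlap count = 5

5
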